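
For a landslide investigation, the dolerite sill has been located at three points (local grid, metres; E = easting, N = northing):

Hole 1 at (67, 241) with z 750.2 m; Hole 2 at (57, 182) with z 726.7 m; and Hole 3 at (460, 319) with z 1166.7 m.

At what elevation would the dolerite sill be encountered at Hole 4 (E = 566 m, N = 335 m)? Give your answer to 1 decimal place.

Two edge vectors: Hole 1→Hole 2 = (-10, -59, -23.5), Hole 1→Hole 3 = (393, 78, 416.5).
Normal n = (Hole 1→Hole 2) × (Hole 1→Hole 3) = (-22740.5, -5070.5, 22407).
So ∂z/∂E = −n_x/n_z = 1.01488 and ∂z/∂N = −n_y/n_z = 0.22629.
Intercept c from Hole 1: 750.2 − 68.00 − 54.54 = 627.67.
At (566, 335): z = 574.4 + 75.8 + 627.67 = 1277.9 m.

1277.9 m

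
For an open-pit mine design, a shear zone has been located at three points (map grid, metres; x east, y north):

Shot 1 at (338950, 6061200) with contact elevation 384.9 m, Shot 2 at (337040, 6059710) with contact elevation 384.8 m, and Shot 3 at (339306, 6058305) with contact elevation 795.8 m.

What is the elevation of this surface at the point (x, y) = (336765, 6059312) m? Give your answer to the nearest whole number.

409 m

Two edge vectors: Shot 1→Shot 2 = (-1910, -1490, -0.1), Shot 1→Shot 3 = (356, -2895, 410.9).
Normal n = (Shot 1→Shot 2) × (Shot 1→Shot 3) = (-612530.5, 784783.4, 6059890).
So ∂z/∂x = −n_x/n_z = 0.10107948 and ∂z/∂y = −n_y/n_z = −0.12950456.
Intercept c from Shot 1: 384.9 − 34260.89 + 784953.05 = 751077.06.
At (336765, 6059312): z = 34040.0 − 784708.5 + 751077.06 = 408.5 m.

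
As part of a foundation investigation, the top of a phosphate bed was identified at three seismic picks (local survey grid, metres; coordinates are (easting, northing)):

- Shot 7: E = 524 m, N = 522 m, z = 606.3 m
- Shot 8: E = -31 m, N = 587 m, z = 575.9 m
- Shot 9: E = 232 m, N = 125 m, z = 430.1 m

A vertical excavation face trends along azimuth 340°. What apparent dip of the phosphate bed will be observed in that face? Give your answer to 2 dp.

Two edge vectors: Shot 7→Shot 8 = (-555, 65, -30.4), Shot 7→Shot 9 = (-292, -397, -176.2).
Normal n = (Shot 7→Shot 8) × (Shot 7→Shot 9) = (-23521.8, -88914.2, 239315).
So ∂z/∂E = −n_x/n_z = 0.09829 and ∂z/∂N = −n_y/n_z = 0.37154.
Unit vector along 340° is (sin 340°, cos 340°) = (-0.3420, 0.9397).
Slope in that direction = a·(-0.3420) + b·(0.9397) = 0.31551.
Apparent dip = arctan|0.31551| = 17.51° (true dip is 21.0°, so apparent ≤ true as expected).

17.51°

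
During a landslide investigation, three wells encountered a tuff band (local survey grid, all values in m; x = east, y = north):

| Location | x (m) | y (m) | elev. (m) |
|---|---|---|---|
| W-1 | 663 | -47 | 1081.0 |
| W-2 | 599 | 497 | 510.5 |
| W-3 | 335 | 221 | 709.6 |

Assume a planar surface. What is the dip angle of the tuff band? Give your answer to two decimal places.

Let the plane be z = a·x + b·y + c.
W-2−W-1: −64a + 544b = −570.5;  W-3−W-1: −328a + 268b = −371.4.
Solving gives a = 0.30473, b = −1.01286.
Gradient magnitude |∇z| = √(a² + b²) = √(0.09286 + 1.02589) = 1.05771.
True dip = arctan(1.05771) = 46.61°, dipping toward NNW (azimuth ≈ 343°).

46.61°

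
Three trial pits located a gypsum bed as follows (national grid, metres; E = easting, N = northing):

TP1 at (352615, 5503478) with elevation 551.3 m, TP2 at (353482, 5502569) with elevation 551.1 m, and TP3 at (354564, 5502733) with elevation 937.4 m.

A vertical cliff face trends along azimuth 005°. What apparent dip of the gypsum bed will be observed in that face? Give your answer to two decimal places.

17.94°

Let the plane be z = a·E + b·N + c.
TP2−TP1: 867a − 909b = −0.2;  TP3−TP1: 1949a − 745b = 386.1.
Solving gives a = 0.31190, b = 0.29771.
Unit vector along 005° is (sin 5°, cos 5°) = (0.0872, 0.9962).
Slope in that direction = a·(0.0872) + b·(0.9962) = 0.32376.
Apparent dip = arctan|0.32376| = 17.94° (true dip is 23.3°, so apparent ≤ true as expected).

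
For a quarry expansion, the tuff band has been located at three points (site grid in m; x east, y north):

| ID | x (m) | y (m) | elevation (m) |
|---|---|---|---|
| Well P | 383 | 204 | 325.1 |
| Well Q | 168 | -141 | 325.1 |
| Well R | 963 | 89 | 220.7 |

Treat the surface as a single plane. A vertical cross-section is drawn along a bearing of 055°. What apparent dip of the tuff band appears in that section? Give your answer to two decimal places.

4.23°

Two edge vectors: Well P→Well Q = (-215, -345, 0), Well P→Well R = (580, -115, -104.4).
Normal n = (Well P→Well Q) × (Well P→Well R) = (36018, -22446, 224825).
So ∂z/∂x = −n_x/n_z = −0.16020 and ∂z/∂y = −n_y/n_z = 0.09984.
Unit vector along 055° is (sin 55°, cos 55°) = (0.8192, 0.5736).
Slope in that direction = a·(0.8192) + b·(0.5736) = −0.07397.
Apparent dip = arctan|0.07397| = 4.23° (true dip is 10.7°, so apparent ≤ true as expected).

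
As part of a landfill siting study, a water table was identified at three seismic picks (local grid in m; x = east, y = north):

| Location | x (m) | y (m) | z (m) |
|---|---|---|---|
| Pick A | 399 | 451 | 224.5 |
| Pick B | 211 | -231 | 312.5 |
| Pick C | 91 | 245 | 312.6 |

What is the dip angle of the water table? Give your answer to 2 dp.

14.17°

Let the plane be z = a·x + b·y + c.
Pick B−Pick A: −188a − 682b = 88;  Pick C−Pick A: −308a − 206b = 88.1.
Solving gives a = −0.24489, b = −0.06153.
Gradient magnitude |∇z| = √(a² + b²) = √(0.05997 + 0.00379) = 0.25250.
True dip = arctan(0.25250) = 14.17°, dipping toward ENE (azimuth ≈ 076°).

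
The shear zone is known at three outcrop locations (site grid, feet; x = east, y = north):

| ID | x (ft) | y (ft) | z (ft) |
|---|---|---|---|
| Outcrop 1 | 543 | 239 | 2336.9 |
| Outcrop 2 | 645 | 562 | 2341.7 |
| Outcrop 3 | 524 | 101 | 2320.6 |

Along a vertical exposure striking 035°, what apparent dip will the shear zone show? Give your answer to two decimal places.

9.67°

Two edge vectors: Outcrop 1→Outcrop 2 = (102, 323, 4.8), Outcrop 1→Outcrop 3 = (-19, -138, -16.3).
Normal n = (Outcrop 1→Outcrop 2) × (Outcrop 1→Outcrop 3) = (-4602.5, 1571.4, -7939).
So ∂z/∂x = −n_x/n_z = −0.57973 and ∂z/∂y = −n_y/n_z = 0.19793.
Unit vector along 035° is (sin 35°, cos 35°) = (0.5736, 0.8192).
Slope in that direction = a·(0.5736) + b·(0.8192) = −0.17038.
Apparent dip = arctan|0.17038| = 9.67° (true dip is 31.5°, so apparent ≤ true as expected).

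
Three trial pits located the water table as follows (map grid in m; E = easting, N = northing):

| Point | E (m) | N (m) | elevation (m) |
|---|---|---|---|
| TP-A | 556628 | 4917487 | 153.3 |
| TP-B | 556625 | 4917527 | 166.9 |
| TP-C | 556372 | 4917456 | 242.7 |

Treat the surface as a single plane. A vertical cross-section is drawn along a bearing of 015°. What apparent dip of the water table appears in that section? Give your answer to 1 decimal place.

11.3°

Let the plane be z = a·E + b·N + c.
TP-B−TP-A: −3a + 40b = 13.6;  TP-C−TP-A: −256a − 31b = 89.4.
Solving gives a = −0.38688, b = 0.31098.
Unit vector along 015° is (sin 15°, cos 15°) = (0.2588, 0.9659).
Slope in that direction = a·(0.2588) + b·(0.9659) = 0.20026.
Apparent dip = arctan|0.20026| = 11.3° (true dip is 26.4°, so apparent ≤ true as expected).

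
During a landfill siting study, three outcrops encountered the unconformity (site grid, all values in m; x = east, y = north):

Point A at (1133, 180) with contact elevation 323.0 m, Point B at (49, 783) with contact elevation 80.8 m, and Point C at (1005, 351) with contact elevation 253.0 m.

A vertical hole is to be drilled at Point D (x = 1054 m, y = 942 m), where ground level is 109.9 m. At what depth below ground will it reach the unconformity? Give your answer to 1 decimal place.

Two edge vectors: Point A→Point B = (-1084, 603, -242.2), Point A→Point C = (-128, 171, -70).
Normal n = (Point A→Point B) × (Point A→Point C) = (-793.8, -44878.4, -108180).
So ∂z/∂x = −n_x/n_z = −0.007338 and ∂z/∂y = −n_y/n_z = −0.414849.
Intercept c from Point A: 323 + 8.31 + 74.67 = 405.99.
At (1054, 942): z_contact = −7.73 − 390.79 + 405.99 = 7.46 m.
Depth below ground = 109.9 − 7.46 = 102.4 m.

102.4 m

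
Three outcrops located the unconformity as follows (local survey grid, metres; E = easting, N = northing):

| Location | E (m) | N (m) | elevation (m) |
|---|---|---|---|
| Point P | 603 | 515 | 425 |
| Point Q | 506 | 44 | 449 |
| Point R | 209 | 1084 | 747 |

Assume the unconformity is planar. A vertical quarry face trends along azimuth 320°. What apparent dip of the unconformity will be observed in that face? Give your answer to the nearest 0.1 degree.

27.1°

Let the plane be z = a·E + b·N + c.
Point Q−Point P: −97a − 471b = 24;  Point R−Point P: −394a + 569b = 322.
Solving gives a = −0.68663, b = 0.09045.
Unit vector along 320° is (sin 320°, cos 320°) = (-0.6428, 0.7660).
Slope in that direction = a·(-0.6428) + b·(0.7660) = 0.51065.
Apparent dip = arctan|0.51065| = 27.1° (true dip is 34.7°, so apparent ≤ true as expected).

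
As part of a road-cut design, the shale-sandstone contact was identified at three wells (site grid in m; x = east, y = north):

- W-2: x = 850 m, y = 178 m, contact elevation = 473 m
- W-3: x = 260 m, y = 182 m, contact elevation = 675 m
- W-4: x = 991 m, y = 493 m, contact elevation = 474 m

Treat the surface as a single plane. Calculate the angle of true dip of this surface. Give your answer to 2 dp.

20.57°

Let the plane be z = a·x + b·y + c.
W-3−W-2: −590a + 4b = 202;  W-4−W-2: 141a + 315b = 1.
Solving gives a = −0.34132, b = 0.15595.
Gradient magnitude |∇z| = √(a² + b²) = √(0.11650 + 0.02432) = 0.37526.
True dip = arctan(0.37526) = 20.57°, dipping toward ESE (azimuth ≈ 115°).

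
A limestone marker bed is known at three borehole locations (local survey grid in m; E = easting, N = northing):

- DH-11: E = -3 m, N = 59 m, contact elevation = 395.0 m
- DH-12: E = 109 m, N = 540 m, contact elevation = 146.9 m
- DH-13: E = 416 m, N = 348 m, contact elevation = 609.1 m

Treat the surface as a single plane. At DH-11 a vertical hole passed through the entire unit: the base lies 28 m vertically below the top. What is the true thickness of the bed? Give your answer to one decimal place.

17.2 m

Two edge vectors: DH-11→DH-12 = (112, 481, -248.1), DH-11→DH-13 = (419, 289, 214.1).
Normal n = (DH-11→DH-12) × (DH-11→DH-13) = (174683, -127933.1, -169171).
So ∂z/∂E = −n_x/n_z = 1.03258 and ∂z/∂N = −n_y/n_z = −0.75624.
|∇z| = √(a²+b²) = 1.27989, so dip δ = arctan(1.27989) = 52.00°.
True thickness = vertical thickness × cos δ = 28 × cos 52.00° = 17.2 m.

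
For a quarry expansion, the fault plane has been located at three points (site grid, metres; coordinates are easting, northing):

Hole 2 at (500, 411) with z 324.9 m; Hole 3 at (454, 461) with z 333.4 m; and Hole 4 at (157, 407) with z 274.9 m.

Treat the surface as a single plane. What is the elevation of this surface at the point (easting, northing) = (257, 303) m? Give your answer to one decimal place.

Let the plane be z = a·easting + b·northing + c.
Hole 3−Hole 2: −46a + 50b = 8.5;  Hole 4−Hole 2: −343a − 4b = −50.
Solving gives a = 0.14226, b = 0.30088.
Then c = 324.9 − a·500 − b·411 = 130.11.
At (257, 303): z = 36.6 + 91.2 + 130.11 = 257.8 m.

257.8 m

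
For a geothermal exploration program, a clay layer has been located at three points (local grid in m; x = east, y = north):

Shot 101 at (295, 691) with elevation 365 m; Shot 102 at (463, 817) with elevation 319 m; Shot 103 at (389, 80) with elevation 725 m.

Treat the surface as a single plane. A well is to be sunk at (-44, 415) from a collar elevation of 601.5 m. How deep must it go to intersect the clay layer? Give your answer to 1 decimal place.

Let the plane be z = a·x + b·y + c.
Shot 102−Shot 101: 168a + 126b = −46;  Shot 103−Shot 101: 94a − 611b = 360.
Solving gives a = 0.15070, b = −0.56601.
Then c = 365 − a·295 − b·691 = 711.66.
At (-44, 415): z_contact = −6.63 − 234.90 + 711.66 = 470.13 m.
Depth below ground = 601.5 − 470.13 = 131.4 m.

131.4 m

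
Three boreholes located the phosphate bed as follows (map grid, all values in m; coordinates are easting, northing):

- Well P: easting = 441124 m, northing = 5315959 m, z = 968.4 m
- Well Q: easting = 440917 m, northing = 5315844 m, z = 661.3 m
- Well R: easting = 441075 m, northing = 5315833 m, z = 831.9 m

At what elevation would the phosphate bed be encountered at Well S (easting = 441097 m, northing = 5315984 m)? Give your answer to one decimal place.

954.2 m

Let the plane be z = a·easting + b·northing + c.
Well Q−Well P: −207a − 115b = −307.1;  Well R−Well P: −49a − 126b = −136.5.
Solving gives a = 1.124717562, b = 0.645943170.
Then c = 968.4 − a·441124 − b·5315959 = −3928978.92.
At (441097, 5315984): z = 496109.5 + 3433823.6 − 3928978.92 = 954.2 m.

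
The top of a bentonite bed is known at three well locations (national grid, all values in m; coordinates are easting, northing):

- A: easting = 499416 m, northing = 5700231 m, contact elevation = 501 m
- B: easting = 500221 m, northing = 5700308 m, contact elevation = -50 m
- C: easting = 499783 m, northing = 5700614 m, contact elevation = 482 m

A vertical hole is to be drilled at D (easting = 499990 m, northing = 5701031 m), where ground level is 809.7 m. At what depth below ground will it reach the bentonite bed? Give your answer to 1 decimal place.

Let the plane be z = a·easting + b·northing + c.
B−A: 805a + 77b = −551;  C−A: 367a + 383b = −19.
Solving gives a = −0.748314623, b = 0.667445082.
Then c = 501 − a·499416 − b·5700231 = −3430369.85.
At (499990, 5701031): z_contact = −374149.83 + 3805125.11 − 3430369.85 = 605.42 m.
Depth below ground = 809.7 − 605.42 = 204.3 m.

204.3 m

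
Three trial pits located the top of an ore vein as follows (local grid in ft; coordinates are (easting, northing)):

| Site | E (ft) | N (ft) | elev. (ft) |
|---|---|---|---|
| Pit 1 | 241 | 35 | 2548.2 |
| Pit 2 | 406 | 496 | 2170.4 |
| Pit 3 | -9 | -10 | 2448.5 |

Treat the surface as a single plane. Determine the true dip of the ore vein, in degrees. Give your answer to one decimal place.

Two edge vectors: Pit 1→Pit 2 = (165, 461, -377.8), Pit 1→Pit 3 = (-250, -45, -99.7).
Normal n = (Pit 1→Pit 2) × (Pit 1→Pit 3) = (-62962.7, 110900.5, 107825).
So ∂z/∂E = −n_x/n_z = 0.58393 and ∂z/∂N = −n_y/n_z = −1.02852.
Gradient magnitude |∇z| = √(a² + b²) = √(0.34098 + 1.05786) = 1.18273.
True dip = arctan(1.18273) = 49.8°, dipping toward NNW (azimuth ≈ 330°).

49.8°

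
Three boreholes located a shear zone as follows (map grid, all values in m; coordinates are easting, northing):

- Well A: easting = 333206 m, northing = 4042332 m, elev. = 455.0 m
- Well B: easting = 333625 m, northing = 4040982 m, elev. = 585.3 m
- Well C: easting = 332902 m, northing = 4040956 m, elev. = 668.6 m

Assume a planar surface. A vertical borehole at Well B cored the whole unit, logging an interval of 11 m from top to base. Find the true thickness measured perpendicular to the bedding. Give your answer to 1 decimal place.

10.8 m

Let the plane be z = a·easting + b·northing + c.
Well B−Well A: 419a − 1350b = 130.3;  Well C−Well A: −304a − 1376b = 213.6.
Solving gives a = −0.11051, b = −0.13082.
|∇z| = √(a²+b²) = 0.17125, so dip δ = arctan(0.17125) = 9.72°.
True thickness = vertical thickness × cos δ = 11 × cos 9.72° = 10.8 m.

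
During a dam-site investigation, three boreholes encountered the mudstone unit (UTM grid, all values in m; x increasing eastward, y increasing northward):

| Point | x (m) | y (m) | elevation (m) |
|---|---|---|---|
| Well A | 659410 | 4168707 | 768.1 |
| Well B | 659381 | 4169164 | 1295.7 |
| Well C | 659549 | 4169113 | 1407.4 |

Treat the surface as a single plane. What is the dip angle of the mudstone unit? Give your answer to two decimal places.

58.00°

Two edge vectors: Well A→Well B = (-29, 457, 527.6), Well A→Well C = (139, 406, 639.3).
Normal n = (Well A→Well B) × (Well A→Well C) = (77954.5, 91876.1, -75297).
So ∂z/∂x = −n_x/n_z = 1.03529 and ∂z/∂y = −n_y/n_z = 1.22018.
Gradient magnitude |∇z| = √(a² + b²) = √(1.07183 + 1.48885) = 1.60021.
True dip = arctan(1.60021) = 58.00°, dipping toward SW (azimuth ≈ 220°).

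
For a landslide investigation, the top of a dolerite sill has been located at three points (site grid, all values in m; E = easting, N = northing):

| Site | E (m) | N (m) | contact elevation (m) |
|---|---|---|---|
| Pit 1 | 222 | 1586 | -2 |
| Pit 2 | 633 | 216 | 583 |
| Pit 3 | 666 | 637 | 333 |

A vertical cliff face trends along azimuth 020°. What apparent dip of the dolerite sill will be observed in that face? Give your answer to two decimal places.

34.07°

Let the plane be z = a·E + b·N + c.
Pit 2−Pit 1: 411a − 1370b = 585;  Pit 3−Pit 1: 444a − 949b = 335.
Solving gives a = −0.44087, b = −0.55927.
Unit vector along 020° is (sin 20°, cos 20°) = (0.3420, 0.9397).
Slope in that direction = a·(0.3420) + b·(0.9397) = −0.67632.
Apparent dip = arctan|0.67632| = 34.07° (true dip is 35.5°, so apparent ≤ true as expected).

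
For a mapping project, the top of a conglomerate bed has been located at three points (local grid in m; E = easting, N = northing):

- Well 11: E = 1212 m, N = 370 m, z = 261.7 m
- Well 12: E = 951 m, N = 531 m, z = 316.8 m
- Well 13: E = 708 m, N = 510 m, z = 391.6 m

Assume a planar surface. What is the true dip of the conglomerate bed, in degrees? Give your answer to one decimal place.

18.1°

Let the plane be z = a·E + b·N + c.
Well 12−Well 11: −261a + 161b = 55.1;  Well 13−Well 11: −504a + 140b = 129.9.
Solving gives a = −0.29594, b = −0.13751.
Gradient magnitude |∇z| = √(a² + b²) = √(0.08758 + 0.01891) = 0.32632.
True dip = arctan(0.32632) = 18.1°, dipping toward ENE (azimuth ≈ 065°).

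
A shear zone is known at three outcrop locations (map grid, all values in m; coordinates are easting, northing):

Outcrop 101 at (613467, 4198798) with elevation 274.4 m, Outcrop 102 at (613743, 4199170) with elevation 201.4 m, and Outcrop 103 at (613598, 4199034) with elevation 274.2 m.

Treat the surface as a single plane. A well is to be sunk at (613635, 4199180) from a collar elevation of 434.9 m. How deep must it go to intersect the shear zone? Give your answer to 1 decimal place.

114.8 m

Two edge vectors: Outcrop 101→Outcrop 102 = (276, 372, -73), Outcrop 101→Outcrop 103 = (131, 236, -0.2).
Normal n = (Outcrop 101→Outcrop 102) × (Outcrop 101→Outcrop 103) = (17153.6, -9507.8, 16404).
So ∂z/∂easting = −n_x/n_z = −1.045696172 and ∂z/∂northing = −n_y/n_z = 0.579602536.
Intercept c from Outcrop 101: 274.4 + 641500.09 − 2433633.97 = −1791859.48.
At (613635, 4199180): z_contact = −641675.77 + 2433855.38 − 1791859.48 = 320.13 m.
Depth below ground = 434.9 − 320.13 = 114.8 m.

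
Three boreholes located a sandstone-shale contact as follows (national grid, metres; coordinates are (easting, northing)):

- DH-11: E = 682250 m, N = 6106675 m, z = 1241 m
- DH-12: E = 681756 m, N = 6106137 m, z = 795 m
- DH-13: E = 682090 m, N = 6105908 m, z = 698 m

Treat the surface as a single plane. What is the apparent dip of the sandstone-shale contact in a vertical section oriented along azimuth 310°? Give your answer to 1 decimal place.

Two edge vectors: DH-11→DH-12 = (-494, -538, -446), DH-11→DH-13 = (-160, -767, -543).
Normal n = (DH-11→DH-12) × (DH-11→DH-13) = (-49948, -196882, 292818).
So ∂z/∂E = −n_x/n_z = 0.17058 and ∂z/∂N = −n_y/n_z = 0.67237.
Unit vector along 310° is (sin 310°, cos 310°) = (-0.7660, 0.6428).
Slope in that direction = a·(-0.7660) + b·(0.6428) = 0.30152.
Apparent dip = arctan|0.30152| = 16.8° (true dip is 34.7°, so apparent ≤ true as expected).

16.8°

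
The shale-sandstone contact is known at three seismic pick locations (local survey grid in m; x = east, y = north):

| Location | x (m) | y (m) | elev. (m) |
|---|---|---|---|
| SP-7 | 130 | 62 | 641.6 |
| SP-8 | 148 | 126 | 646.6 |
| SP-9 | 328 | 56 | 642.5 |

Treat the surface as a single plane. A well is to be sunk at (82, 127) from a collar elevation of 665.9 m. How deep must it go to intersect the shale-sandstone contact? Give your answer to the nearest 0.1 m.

19.7 m

Two edge vectors: SP-7→SP-8 = (18, 64, 5), SP-7→SP-9 = (198, -6, 0.9).
Normal n = (SP-7→SP-8) × (SP-7→SP-9) = (87.6, 973.8, -12780).
So ∂z/∂x = −n_x/n_z = 0.00685 and ∂z/∂y = −n_y/n_z = 0.07620.
Intercept c from SP-7: 641.6 − 0.89 − 4.72 = 635.98.
At (82, 127): z_contact = 0.56 + 9.68 + 635.98 = 646.22 m.
Depth below ground = 665.9 − 646.22 = 19.7 m.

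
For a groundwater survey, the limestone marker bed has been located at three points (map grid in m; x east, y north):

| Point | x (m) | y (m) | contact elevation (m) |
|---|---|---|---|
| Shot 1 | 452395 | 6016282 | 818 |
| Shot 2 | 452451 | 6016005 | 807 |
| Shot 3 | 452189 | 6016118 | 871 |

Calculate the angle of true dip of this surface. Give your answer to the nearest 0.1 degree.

14.0°

Let the plane be z = a·x + b·y + c.
Shot 2−Shot 1: 56a − 277b = −11;  Shot 3−Shot 1: −206a − 164b = 53.
Solving gives a = −0.24885, b = −0.01060.
Gradient magnitude |∇z| = √(a² + b²) = √(0.06192 + 0.00011) = 0.24907.
True dip = arctan(0.24907) = 14.0°, dipping toward E (azimuth ≈ 088°).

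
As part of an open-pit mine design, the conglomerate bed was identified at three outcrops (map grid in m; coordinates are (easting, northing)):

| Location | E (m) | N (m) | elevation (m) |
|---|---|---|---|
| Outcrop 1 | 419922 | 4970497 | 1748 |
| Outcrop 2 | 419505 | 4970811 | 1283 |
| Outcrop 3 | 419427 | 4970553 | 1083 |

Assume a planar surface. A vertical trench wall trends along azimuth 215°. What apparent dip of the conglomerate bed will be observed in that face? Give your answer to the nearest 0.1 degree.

Two edge vectors: Outcrop 1→Outcrop 2 = (-417, 314, -465), Outcrop 1→Outcrop 3 = (-495, 56, -665).
Normal n = (Outcrop 1→Outcrop 2) × (Outcrop 1→Outcrop 3) = (-182770, -47130, 132078).
So ∂z/∂E = −n_x/n_z = 1.38380 and ∂z/∂N = −n_y/n_z = 0.35683.
Unit vector along 215° is (sin 215°, cos 215°) = (-0.5736, -0.8192).
Slope in that direction = a·(-0.5736) + b·(-0.8192) = −1.08602.
Apparent dip = arctan|1.08602| = 47.4° (true dip is 55.0°, so apparent ≤ true as expected).

47.4°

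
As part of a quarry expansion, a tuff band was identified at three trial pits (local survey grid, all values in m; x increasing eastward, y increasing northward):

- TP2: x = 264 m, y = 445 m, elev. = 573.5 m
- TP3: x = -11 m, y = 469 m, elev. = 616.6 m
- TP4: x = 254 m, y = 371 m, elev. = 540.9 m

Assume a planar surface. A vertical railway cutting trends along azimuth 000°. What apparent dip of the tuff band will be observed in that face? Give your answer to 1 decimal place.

24.5°

Two edge vectors: TP2→TP3 = (-275, 24, 43.1), TP2→TP4 = (-10, -74, -32.6).
Normal n = (TP2→TP3) × (TP2→TP4) = (2407, -9396, 20590).
So ∂z/∂x = −n_x/n_z = −0.11690 and ∂z/∂y = −n_y/n_z = 0.45634.
Unit vector along 000° is (sin 0°, cos 0°) = (0.0000, 1.0000).
Slope in that direction = a·(0.0000) + b·(1.0000) = 0.45634.
Apparent dip = arctan|0.45634| = 24.5° (true dip is 25.2°, so apparent ≤ true as expected).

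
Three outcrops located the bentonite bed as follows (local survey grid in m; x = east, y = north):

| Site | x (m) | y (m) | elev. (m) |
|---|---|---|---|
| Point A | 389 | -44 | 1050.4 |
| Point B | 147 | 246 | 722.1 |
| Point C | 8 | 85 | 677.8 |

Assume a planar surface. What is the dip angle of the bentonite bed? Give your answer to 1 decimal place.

43.2°

Two edge vectors: Point A→Point B = (-242, 290, -328.3), Point A→Point C = (-381, 129, -372.6).
Normal n = (Point A→Point B) × (Point A→Point C) = (-65703.3, 34913.1, 79272).
So ∂z/∂x = −n_x/n_z = 0.82883 and ∂z/∂y = −n_y/n_z = −0.44042.
Gradient magnitude |∇z| = √(a² + b²) = √(0.68697 + 0.19397) = 0.93858.
True dip = arctan(0.93858) = 43.2°, dipping toward WNW (azimuth ≈ 298°).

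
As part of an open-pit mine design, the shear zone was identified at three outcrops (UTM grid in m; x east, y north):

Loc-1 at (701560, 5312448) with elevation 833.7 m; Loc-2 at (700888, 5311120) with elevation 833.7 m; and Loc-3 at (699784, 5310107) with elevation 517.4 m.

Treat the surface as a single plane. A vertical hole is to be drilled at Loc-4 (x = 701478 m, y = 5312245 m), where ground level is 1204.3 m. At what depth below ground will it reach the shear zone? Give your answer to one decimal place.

Two edge vectors: Loc-1→Loc-2 = (-672, -1328, 0), Loc-1→Loc-3 = (-1776, -2341, -316.3).
Normal n = (Loc-1→Loc-2) × (Loc-1→Loc-3) = (420046.4, -212553.6, -785376).
So ∂z/∂x = −n_x/n_z = 0.534834780 and ∂z/∂y = −n_y/n_z = −0.270639286.
Intercept c from Loc-1: 833.7 − 375218.69 + 1437757.13 = 1063372.15.
At (701478, 5312245): z_contact = 375174.83 − 1437702.19 + 1063372.15 = 844.78 m.
Depth below ground = 1204.3 − 844.78 = 359.5 m.

359.5 m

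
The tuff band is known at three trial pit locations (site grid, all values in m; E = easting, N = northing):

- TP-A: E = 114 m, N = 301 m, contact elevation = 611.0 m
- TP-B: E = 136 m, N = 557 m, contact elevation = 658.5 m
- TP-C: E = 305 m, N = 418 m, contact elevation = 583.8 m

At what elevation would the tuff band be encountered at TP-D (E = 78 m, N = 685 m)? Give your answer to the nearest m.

701 m

Two edge vectors: TP-A→TP-B = (22, 256, 47.5), TP-A→TP-C = (191, 117, -27.2).
Normal n = (TP-A→TP-B) × (TP-A→TP-C) = (-12520.7, 9670.9, -46322).
So ∂z/∂E = −n_x/n_z = −0.27030 and ∂z/∂N = −n_y/n_z = 0.20878.
Intercept c from TP-A: 611 + 30.81 − 62.84 = 578.97.
At (78, 685): z = −21.1 + 143.0 + 578.97 = 700.9 m.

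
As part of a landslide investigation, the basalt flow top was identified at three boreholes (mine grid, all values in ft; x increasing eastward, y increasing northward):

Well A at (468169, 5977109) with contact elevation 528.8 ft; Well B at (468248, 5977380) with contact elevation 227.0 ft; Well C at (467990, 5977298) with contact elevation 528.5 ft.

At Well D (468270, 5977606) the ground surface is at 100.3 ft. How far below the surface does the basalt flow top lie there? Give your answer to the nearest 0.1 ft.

Let the plane be z = a·x + b·y + c.
Well B−Well A: 79a + 271b = −301.8;  Well C−Well A: −179a + 189b = −0.3.
Solving gives a = −0.897838903, b = −0.851921501.
Then c = 528.8 − a·468169 − b·5977109 = 5512896.81.
At (468270, 5977606): z_contact = −420431.02 − 5092451.07 + 5512896.81 = 14.71 ft.
Depth below ground = 100.3 − 14.71 = 85.6 ft.

85.6 ft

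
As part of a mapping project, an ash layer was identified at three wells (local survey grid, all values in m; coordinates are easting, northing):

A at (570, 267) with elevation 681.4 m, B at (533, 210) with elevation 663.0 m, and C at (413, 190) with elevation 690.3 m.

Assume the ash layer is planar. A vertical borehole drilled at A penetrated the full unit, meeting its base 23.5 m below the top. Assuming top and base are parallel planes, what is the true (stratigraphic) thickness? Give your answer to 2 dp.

Let the plane be z = a·easting + b·northing + c.
B−A: −37a − 57b = −18.4;  C−A: −157a − 77b = 8.9.
Solving gives a = −0.31543, b = 0.52756.
|∇z| = √(a²+b²) = 0.61466, so dip δ = arctan(0.61466) = 31.58°.
True thickness = vertical thickness × cos δ = 23.5 × cos 31.58° = 20.02 m.

20.02 m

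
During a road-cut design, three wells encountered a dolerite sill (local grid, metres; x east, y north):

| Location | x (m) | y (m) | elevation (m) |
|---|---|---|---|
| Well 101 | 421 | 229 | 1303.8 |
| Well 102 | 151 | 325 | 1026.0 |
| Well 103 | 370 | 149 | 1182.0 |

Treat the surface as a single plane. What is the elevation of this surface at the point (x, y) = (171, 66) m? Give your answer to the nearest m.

Let the plane be z = a·x + b·y + c.
Well 102−Well 101: −270a + 96b = −277.8;  Well 103−Well 101: −51a − 80b = −121.8.
Solving gives a = 1.28007, b = 0.70645.
Then c = 1303.8 − a·421 − b·229 = 603.11.
At (171, 66): z = 218.9 + 46.6 + 603.11 = 868.6 m.

869 m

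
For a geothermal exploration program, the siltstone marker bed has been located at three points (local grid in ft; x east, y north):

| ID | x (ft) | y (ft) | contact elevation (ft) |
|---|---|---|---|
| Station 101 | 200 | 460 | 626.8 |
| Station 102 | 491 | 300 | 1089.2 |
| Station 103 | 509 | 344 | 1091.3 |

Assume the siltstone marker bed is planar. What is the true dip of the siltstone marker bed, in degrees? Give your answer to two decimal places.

54.60°

Let the plane be z = a·x + b·y + c.
Station 102−Station 101: 291a − 160b = 462.4;  Station 103−Station 101: 309a − 116b = 464.5.
Solving gives a = 1.31864, b = −0.49172.
Gradient magnitude |∇z| = √(a² + b²) = √(1.73882 + 0.24179) = 1.40734.
True dip = arctan(1.40734) = 54.60°, dipping toward WNW (azimuth ≈ 290°).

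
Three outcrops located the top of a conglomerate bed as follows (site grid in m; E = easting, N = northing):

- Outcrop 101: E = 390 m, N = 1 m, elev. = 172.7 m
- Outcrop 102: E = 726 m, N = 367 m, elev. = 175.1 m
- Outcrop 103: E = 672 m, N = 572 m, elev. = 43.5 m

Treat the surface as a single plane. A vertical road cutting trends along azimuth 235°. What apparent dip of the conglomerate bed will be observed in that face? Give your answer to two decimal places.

9.33°

Two edge vectors: Outcrop 101→Outcrop 102 = (336, 366, 2.4), Outcrop 101→Outcrop 103 = (282, 571, -129.2).
Normal n = (Outcrop 101→Outcrop 102) × (Outcrop 101→Outcrop 103) = (-48657.6, 44088, 88644).
So ∂z/∂E = −n_x/n_z = 0.54891 and ∂z/∂N = −n_y/n_z = −0.49736.
Unit vector along 235° is (sin 235°, cos 235°) = (-0.8192, -0.5736).
Slope in that direction = a·(-0.8192) + b·(-0.5736) = −0.16437.
Apparent dip = arctan|0.16437| = 9.33° (true dip is 36.5°, so apparent ≤ true as expected).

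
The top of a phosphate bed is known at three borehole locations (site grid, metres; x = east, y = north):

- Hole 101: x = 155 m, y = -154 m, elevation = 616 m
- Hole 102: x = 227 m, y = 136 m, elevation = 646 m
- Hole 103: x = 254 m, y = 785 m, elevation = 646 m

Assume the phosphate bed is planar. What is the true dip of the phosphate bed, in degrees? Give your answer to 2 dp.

Two edge vectors: Hole 101→Hole 102 = (72, 290, 30), Hole 101→Hole 103 = (99, 939, 30).
Normal n = (Hole 101→Hole 102) × (Hole 101→Hole 103) = (-19470, 810, 38898).
So ∂z/∂x = −n_x/n_z = 0.50054 and ∂z/∂y = −n_y/n_z = −0.02082.
Gradient magnitude |∇z| = √(a² + b²) = √(0.25054 + 0.00043) = 0.50097.
True dip = arctan(0.50097) = 26.61°, dipping toward W (azimuth ≈ 272°).

26.61°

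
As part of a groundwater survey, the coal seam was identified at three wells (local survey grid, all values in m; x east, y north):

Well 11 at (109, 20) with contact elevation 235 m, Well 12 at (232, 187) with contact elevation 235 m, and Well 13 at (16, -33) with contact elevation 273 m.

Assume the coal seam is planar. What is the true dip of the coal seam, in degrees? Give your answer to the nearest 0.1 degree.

Two edge vectors: Well 11→Well 12 = (123, 167, 0), Well 11→Well 13 = (-93, -53, 38).
Normal n = (Well 11→Well 12) × (Well 11→Well 13) = (6346, -4674, 9012).
So ∂z/∂x = −n_x/n_z = −0.70417 and ∂z/∂y = −n_y/n_z = 0.51864.
Gradient magnitude |∇z| = √(a² + b²) = √(0.49586 + 0.26899) = 0.87456.
True dip = arctan(0.87456) = 41.2°, dipping toward SE (azimuth ≈ 126°).

41.2°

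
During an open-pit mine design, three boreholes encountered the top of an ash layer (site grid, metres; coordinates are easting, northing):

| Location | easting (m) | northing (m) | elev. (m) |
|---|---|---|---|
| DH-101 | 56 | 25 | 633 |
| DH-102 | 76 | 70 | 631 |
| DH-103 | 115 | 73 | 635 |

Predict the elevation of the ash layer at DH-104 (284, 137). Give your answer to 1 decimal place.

Two edge vectors: DH-101→DH-102 = (20, 45, -2), DH-101→DH-103 = (59, 48, 2).
Normal n = (DH-101→DH-102) × (DH-101→DH-103) = (186, -158, -1695).
So ∂z/∂easting = −n_x/n_z = 0.10973 and ∂z/∂northing = −n_y/n_z = −0.09322.
Intercept c from DH-101: 633 − 6.15 + 2.33 = 629.19.
At (284, 137): z = 31.2 − 12.8 + 629.19 = 647.6 m.

647.6 m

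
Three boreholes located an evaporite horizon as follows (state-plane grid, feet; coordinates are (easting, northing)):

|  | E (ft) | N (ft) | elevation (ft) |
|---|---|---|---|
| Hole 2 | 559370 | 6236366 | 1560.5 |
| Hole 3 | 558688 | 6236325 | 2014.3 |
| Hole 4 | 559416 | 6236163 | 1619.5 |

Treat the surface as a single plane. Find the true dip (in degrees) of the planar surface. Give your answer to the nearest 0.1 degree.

37.7°

Two edge vectors: Hole 2→Hole 3 = (-682, -41, 453.8), Hole 2→Hole 4 = (46, -203, 59).
Normal n = (Hole 2→Hole 3) × (Hole 2→Hole 4) = (89702.4, 61112.8, 140332).
So ∂z/∂E = −n_x/n_z = −0.63922 and ∂z/∂N = −n_y/n_z = −0.43549.
Gradient magnitude |∇z| = √(a² + b²) = √(0.40860 + 0.18965) = 0.77346.
True dip = arctan(0.77346) = 37.7°, dipping toward NE (azimuth ≈ 056°).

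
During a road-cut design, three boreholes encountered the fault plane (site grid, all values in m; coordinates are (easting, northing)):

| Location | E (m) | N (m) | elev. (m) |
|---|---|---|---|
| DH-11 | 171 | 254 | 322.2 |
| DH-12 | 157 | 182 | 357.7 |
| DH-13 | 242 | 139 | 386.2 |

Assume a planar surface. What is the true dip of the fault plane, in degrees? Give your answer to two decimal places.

Let the plane be z = a·E + b·N + c.
DH-12−DH-11: −14a − 72b = 35.5;  DH-13−DH-11: 71a − 115b = 64.
Solving gives a = 0.07818, b = −0.50826.
Gradient magnitude |∇z| = √(a² + b²) = √(0.00611 + 0.25832) = 0.51423.
True dip = arctan(0.51423) = 27.21°, dipping toward N (azimuth ≈ 351°).

27.21°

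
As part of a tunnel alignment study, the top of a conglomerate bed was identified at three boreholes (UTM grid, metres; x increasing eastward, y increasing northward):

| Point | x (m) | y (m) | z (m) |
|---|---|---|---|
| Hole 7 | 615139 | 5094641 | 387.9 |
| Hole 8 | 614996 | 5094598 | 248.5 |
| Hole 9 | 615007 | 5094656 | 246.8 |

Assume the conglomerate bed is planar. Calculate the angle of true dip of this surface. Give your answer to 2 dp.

46.87°

Two edge vectors: Hole 7→Hole 8 = (-143, -43, -139.4), Hole 7→Hole 9 = (-132, 15, -141.1).
Normal n = (Hole 7→Hole 8) × (Hole 7→Hole 9) = (8158.3, -1776.5, -7821).
So ∂z/∂x = −n_x/n_z = 1.04313 and ∂z/∂y = −n_y/n_z = −0.22714.
Gradient magnitude |∇z| = √(a² + b²) = √(1.08811 + 0.05159) = 1.06757.
True dip = arctan(1.06757) = 46.87°, dipping toward WNW (azimuth ≈ 282°).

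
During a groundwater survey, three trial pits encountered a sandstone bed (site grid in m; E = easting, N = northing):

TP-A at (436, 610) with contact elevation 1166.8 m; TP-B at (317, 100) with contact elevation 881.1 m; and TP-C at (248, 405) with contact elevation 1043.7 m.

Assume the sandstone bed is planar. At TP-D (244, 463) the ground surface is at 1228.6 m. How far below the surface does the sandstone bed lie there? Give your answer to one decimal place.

153.4 m

Two edge vectors: TP-A→TP-B = (-119, -510, -285.7), TP-A→TP-C = (-188, -205, -123.1).
Normal n = (TP-A→TP-B) × (TP-A→TP-C) = (4212.5, 39062.7, -71485).
So ∂z/∂E = −n_x/n_z = 0.05893 and ∂z/∂N = −n_y/n_z = 0.54645.
Intercept c from TP-A: 1166.8 − 25.69 − 333.33 = 807.78.
At (244, 463): z_contact = 14.38 + 253.00 + 807.78 = 1075.16 m.
Depth below ground = 1228.6 − 1075.16 = 153.4 m.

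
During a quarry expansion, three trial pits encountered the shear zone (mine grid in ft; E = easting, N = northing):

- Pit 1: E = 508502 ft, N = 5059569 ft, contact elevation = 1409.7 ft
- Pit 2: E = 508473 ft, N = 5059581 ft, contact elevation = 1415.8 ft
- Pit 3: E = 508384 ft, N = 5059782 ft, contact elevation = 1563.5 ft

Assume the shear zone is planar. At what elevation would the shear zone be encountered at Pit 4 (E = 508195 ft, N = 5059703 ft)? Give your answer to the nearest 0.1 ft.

Let the plane be z = a·E + b·N + c.
Pit 2−Pit 1: −29a + 12b = 6.1;  Pit 3−Pit 1: −118a + 213b = 153.8.
Solving gives a = 0.114744802, b = 0.785633270.
Then c = 1409.7 − a·508502 − b·5059569 = −4031904.00.
At (508195, 5059703): z = 58312.7 + 3975071.0 − 4031904.00 = 1479.7 ft.

1479.7 ft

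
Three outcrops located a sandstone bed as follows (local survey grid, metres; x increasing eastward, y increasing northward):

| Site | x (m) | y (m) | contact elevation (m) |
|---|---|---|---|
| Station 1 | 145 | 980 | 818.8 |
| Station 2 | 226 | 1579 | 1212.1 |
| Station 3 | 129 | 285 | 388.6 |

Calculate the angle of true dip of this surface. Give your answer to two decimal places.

Two edge vectors: Station 1→Station 2 = (81, 599, 393.3), Station 1→Station 3 = (-16, -695, -430.2).
Normal n = (Station 1→Station 2) × (Station 1→Station 3) = (15653.7, 28553.4, -46711).
So ∂z/∂x = −n_x/n_z = 0.33512 and ∂z/∂y = −n_y/n_z = 0.61128.
Gradient magnitude |∇z| = √(a² + b²) = √(0.11230 + 0.37366) = 0.69711.
True dip = arctan(0.69711) = 34.88°, dipping toward SSW (azimuth ≈ 209°).

34.88°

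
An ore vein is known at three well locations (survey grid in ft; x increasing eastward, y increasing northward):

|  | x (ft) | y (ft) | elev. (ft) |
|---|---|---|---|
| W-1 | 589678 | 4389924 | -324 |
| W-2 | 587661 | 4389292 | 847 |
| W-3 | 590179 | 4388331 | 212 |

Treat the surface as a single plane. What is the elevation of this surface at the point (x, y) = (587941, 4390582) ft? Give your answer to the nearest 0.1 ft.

Two edge vectors: W-1→W-2 = (-2017, -632, 1171), W-1→W-3 = (501, -1593, 536).
Normal n = (W-1→W-2) × (W-1→W-3) = (1526651, 1667783, 3529713).
So ∂z/∂x = −n_x/n_z = −0.432514202 and ∂z/∂y = −n_y/n_z = −0.472498189.
Intercept c from W-1: -324 + 255044.11 + 2074231.14 = 2328951.25.
At (587941, 4390582): z = −254292.8 − 2074542.0 + 2328951.25 = 116.4 ft.

116.4 ft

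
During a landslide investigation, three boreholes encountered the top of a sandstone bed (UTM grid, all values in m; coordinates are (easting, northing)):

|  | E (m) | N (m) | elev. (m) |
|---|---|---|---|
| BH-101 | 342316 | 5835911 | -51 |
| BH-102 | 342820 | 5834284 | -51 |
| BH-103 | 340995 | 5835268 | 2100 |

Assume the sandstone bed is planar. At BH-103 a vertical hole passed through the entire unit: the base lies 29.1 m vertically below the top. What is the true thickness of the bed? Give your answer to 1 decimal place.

16.3 m

Two edge vectors: BH-101→BH-102 = (504, -1627, 0), BH-101→BH-103 = (-1321, -643, 2151).
Normal n = (BH-101→BH-102) × (BH-101→BH-103) = (-3499677, -1084104, -2473339).
So ∂z/∂E = −n_x/n_z = −1.41496 and ∂z/∂N = −n_y/n_z = −0.43832.
|∇z| = √(a²+b²) = 1.48129, so dip δ = arctan(1.48129) = 55.98°.
True thickness = vertical thickness × cos δ = 29.1 × cos 55.98° = 16.3 m.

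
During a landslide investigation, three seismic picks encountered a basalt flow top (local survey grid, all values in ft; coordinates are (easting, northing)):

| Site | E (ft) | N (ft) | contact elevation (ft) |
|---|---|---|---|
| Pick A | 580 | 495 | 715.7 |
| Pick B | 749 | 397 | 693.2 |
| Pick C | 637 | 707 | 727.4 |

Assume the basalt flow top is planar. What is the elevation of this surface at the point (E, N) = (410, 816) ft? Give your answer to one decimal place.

Two edge vectors: Pick A→Pick B = (169, -98, -22.5), Pick A→Pick C = (57, 212, 11.7).
Normal n = (Pick A→Pick B) × (Pick A→Pick C) = (3623.4, -3259.8, 41414).
So ∂z/∂E = −n_x/n_z = −0.08749 and ∂z/∂N = −n_y/n_z = 0.07871.
Intercept c from Pick A: 715.7 + 50.75 − 38.96 = 727.48.
At (410, 816): z = −35.9 + 64.2 + 727.48 = 755.8 ft.

755.8 ft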